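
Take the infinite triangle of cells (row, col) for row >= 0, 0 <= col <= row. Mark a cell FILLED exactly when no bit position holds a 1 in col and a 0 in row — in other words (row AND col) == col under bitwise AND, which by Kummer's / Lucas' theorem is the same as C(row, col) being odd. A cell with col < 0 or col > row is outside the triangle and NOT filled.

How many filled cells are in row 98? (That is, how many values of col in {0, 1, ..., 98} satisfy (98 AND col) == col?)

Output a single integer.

98 in binary = 1100010
popcount(98) = number of 1-bits in 1100010 = 3
A col c satisfies (98 AND c) == c iff every set bit of c is also set in 98; each of the 3 set bits of 98 can independently be on or off in c.
count = 2^3 = 8

Answer: 8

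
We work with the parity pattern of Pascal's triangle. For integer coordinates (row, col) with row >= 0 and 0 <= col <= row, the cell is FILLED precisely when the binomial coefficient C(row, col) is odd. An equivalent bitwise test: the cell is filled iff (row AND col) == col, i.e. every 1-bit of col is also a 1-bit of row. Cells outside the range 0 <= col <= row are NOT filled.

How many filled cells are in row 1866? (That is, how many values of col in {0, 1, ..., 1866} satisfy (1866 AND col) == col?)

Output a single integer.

Answer: 64

Derivation:
1866 in binary = 11101001010
popcount(1866) = number of 1-bits in 11101001010 = 6
A col c satisfies (1866 AND c) == c iff every set bit of c is also set in 1866; each of the 6 set bits of 1866 can independently be on or off in c.
count = 2^6 = 64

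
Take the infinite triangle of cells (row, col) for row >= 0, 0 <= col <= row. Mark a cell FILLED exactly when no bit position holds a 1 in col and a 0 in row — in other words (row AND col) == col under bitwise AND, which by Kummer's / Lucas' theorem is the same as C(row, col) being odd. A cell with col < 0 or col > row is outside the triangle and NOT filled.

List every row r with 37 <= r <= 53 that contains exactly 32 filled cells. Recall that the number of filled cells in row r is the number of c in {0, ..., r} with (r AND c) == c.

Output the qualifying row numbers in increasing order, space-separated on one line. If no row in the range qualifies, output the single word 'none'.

Row r has 2^popcount(r) filled cells, so we need popcount(r) = log2(32) = 5.
Scan r = 37..53 and keep those with exactly 5 one-bits:
r=37=100101 popcount=3 -> skip
r=38=100110 popcount=3 -> skip
r=39=100111 popcount=4 -> skip
r=40=101000 popcount=2 -> skip
r=41=101001 popcount=3 -> skip
r=42=101010 popcount=3 -> skip
r=43=101011 popcount=4 -> skip
r=44=101100 popcount=3 -> skip
r=45=101101 popcount=4 -> skip
r=46=101110 popcount=4 -> skip
r=47=101111 popcount=5 -> KEEP
r=48=110000 popcount=2 -> skip
r=49=110001 popcount=3 -> skip
r=50=110010 popcount=3 -> skip
r=51=110011 popcount=4 -> skip
r=52=110100 popcount=3 -> skip
r=53=110101 popcount=4 -> skip
Kept rows: 47

Answer: 47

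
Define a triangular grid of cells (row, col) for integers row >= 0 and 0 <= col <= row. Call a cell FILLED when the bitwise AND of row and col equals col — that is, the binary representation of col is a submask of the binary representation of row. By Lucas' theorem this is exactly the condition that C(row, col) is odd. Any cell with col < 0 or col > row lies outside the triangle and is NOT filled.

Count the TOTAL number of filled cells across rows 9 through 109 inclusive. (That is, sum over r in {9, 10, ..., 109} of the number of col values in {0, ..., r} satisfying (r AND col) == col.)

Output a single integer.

Answer: 1414

Derivation:
r9=1001 pc2: +4 =4
r10=1010 pc2: +4 =8
r11=1011 pc3: +8 =16
r12=1100 pc2: +4 =20
r13=1101 pc3: +8 =28
r14=1110 pc3: +8 =36
r15=1111 pc4: +16 =52
r16=10000 pc1: +2 =54
r17=10001 pc2: +4 =58
r18=10010 pc2: +4 =62
r19=10011 pc3: +8 =70
r20=10100 pc2: +4 =74
r21=10101 pc3: +8 =82
r22=10110 pc3: +8 =90
r23=10111 pc4: +16 =106
r24=11000 pc2: +4 =110
r25=11001 pc3: +8 =118
r26=11010 pc3: +8 =126
r27=11011 pc4: +16 =142
r28=11100 pc3: +8 =150
r29=11101 pc4: +16 =166
r30=11110 pc4: +16 =182
r31=11111 pc5: +32 =214
r32=100000 pc1: +2 =216
r33=100001 pc2: +4 =220
r34=100010 pc2: +4 =224
r35=100011 pc3: +8 =232
r36=100100 pc2: +4 =236
r37=100101 pc3: +8 =244
r38=100110 pc3: +8 =252
r39=100111 pc4: +16 =268
r40=101000 pc2: +4 =272
r41=101001 pc3: +8 =280
r42=101010 pc3: +8 =288
r43=101011 pc4: +16 =304
r44=101100 pc3: +8 =312
r45=101101 pc4: +16 =328
r46=101110 pc4: +16 =344
r47=101111 pc5: +32 =376
r48=110000 pc2: +4 =380
r49=110001 pc3: +8 =388
r50=110010 pc3: +8 =396
r51=110011 pc4: +16 =412
r52=110100 pc3: +8 =420
r53=110101 pc4: +16 =436
r54=110110 pc4: +16 =452
r55=110111 pc5: +32 =484
r56=111000 pc3: +8 =492
r57=111001 pc4: +16 =508
r58=111010 pc4: +16 =524
r59=111011 pc5: +32 =556
r60=111100 pc4: +16 =572
r61=111101 pc5: +32 =604
r62=111110 pc5: +32 =636
r63=111111 pc6: +64 =700
r64=1000000 pc1: +2 =702
r65=1000001 pc2: +4 =706
r66=1000010 pc2: +4 =710
r67=1000011 pc3: +8 =718
r68=1000100 pc2: +4 =722
r69=1000101 pc3: +8 =730
r70=1000110 pc3: +8 =738
r71=1000111 pc4: +16 =754
r72=1001000 pc2: +4 =758
r73=1001001 pc3: +8 =766
r74=1001010 pc3: +8 =774
r75=1001011 pc4: +16 =790
r76=1001100 pc3: +8 =798
r77=1001101 pc4: +16 =814
r78=1001110 pc4: +16 =830
r79=1001111 pc5: +32 =862
r80=1010000 pc2: +4 =866
r81=1010001 pc3: +8 =874
r82=1010010 pc3: +8 =882
r83=1010011 pc4: +16 =898
r84=1010100 pc3: +8 =906
r85=1010101 pc4: +16 =922
r86=1010110 pc4: +16 =938
r87=1010111 pc5: +32 =970
r88=1011000 pc3: +8 =978
r89=1011001 pc4: +16 =994
r90=1011010 pc4: +16 =1010
r91=1011011 pc5: +32 =1042
r92=1011100 pc4: +16 =1058
r93=1011101 pc5: +32 =1090
r94=1011110 pc5: +32 =1122
r95=1011111 pc6: +64 =1186
r96=1100000 pc2: +4 =1190
r97=1100001 pc3: +8 =1198
r98=1100010 pc3: +8 =1206
r99=1100011 pc4: +16 =1222
r100=1100100 pc3: +8 =1230
r101=1100101 pc4: +16 =1246
r102=1100110 pc4: +16 =1262
r103=1100111 pc5: +32 =1294
r104=1101000 pc3: +8 =1302
r105=1101001 pc4: +16 =1318
r106=1101010 pc4: +16 =1334
r107=1101011 pc5: +32 =1366
r108=1101100 pc4: +16 =1382
r109=1101101 pc5: +32 =1414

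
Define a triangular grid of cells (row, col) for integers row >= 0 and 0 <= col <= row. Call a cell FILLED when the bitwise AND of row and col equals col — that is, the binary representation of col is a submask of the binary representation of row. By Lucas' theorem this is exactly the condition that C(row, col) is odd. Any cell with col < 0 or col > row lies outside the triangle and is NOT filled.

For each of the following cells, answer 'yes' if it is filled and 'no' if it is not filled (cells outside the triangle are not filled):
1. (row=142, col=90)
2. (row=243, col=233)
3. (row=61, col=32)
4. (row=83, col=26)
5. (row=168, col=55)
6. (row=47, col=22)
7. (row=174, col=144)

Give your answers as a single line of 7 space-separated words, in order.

Answer: no no yes no no no no

Derivation:
(142,90): row=0b10001110, col=0b1011010, row AND col = 0b1010 = 10; 10 != 90 -> empty
(243,233): row=0b11110011, col=0b11101001, row AND col = 0b11100001 = 225; 225 != 233 -> empty
(61,32): row=0b111101, col=0b100000, row AND col = 0b100000 = 32; 32 == 32 -> filled
(83,26): row=0b1010011, col=0b11010, row AND col = 0b10010 = 18; 18 != 26 -> empty
(168,55): row=0b10101000, col=0b110111, row AND col = 0b100000 = 32; 32 != 55 -> empty
(47,22): row=0b101111, col=0b10110, row AND col = 0b110 = 6; 6 != 22 -> empty
(174,144): row=0b10101110, col=0b10010000, row AND col = 0b10000000 = 128; 128 != 144 -> empty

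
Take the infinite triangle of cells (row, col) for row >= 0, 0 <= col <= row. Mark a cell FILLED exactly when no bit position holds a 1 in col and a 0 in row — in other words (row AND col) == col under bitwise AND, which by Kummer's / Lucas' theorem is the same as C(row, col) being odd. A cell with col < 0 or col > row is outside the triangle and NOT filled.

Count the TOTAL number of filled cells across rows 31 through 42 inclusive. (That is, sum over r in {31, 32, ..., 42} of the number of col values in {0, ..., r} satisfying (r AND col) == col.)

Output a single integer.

r31=11111 pc5: +32 =32
r32=100000 pc1: +2 =34
r33=100001 pc2: +4 =38
r34=100010 pc2: +4 =42
r35=100011 pc3: +8 =50
r36=100100 pc2: +4 =54
r37=100101 pc3: +8 =62
r38=100110 pc3: +8 =70
r39=100111 pc4: +16 =86
r40=101000 pc2: +4 =90
r41=101001 pc3: +8 =98
r42=101010 pc3: +8 =106

Answer: 106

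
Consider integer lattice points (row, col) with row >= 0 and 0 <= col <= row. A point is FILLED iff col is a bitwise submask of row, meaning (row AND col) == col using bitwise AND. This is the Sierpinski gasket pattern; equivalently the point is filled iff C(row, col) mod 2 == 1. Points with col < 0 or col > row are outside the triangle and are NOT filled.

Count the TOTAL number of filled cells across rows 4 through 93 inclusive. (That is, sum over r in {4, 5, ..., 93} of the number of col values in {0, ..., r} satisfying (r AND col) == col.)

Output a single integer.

r4=100 pc1: +2 =2
r5=101 pc2: +4 =6
r6=110 pc2: +4 =10
r7=111 pc3: +8 =18
r8=1000 pc1: +2 =20
r9=1001 pc2: +4 =24
r10=1010 pc2: +4 =28
r11=1011 pc3: +8 =36
r12=1100 pc2: +4 =40
r13=1101 pc3: +8 =48
r14=1110 pc3: +8 =56
r15=1111 pc4: +16 =72
r16=10000 pc1: +2 =74
r17=10001 pc2: +4 =78
r18=10010 pc2: +4 =82
r19=10011 pc3: +8 =90
r20=10100 pc2: +4 =94
r21=10101 pc3: +8 =102
r22=10110 pc3: +8 =110
r23=10111 pc4: +16 =126
r24=11000 pc2: +4 =130
r25=11001 pc3: +8 =138
r26=11010 pc3: +8 =146
r27=11011 pc4: +16 =162
r28=11100 pc3: +8 =170
r29=11101 pc4: +16 =186
r30=11110 pc4: +16 =202
r31=11111 pc5: +32 =234
r32=100000 pc1: +2 =236
r33=100001 pc2: +4 =240
r34=100010 pc2: +4 =244
r35=100011 pc3: +8 =252
r36=100100 pc2: +4 =256
r37=100101 pc3: +8 =264
r38=100110 pc3: +8 =272
r39=100111 pc4: +16 =288
r40=101000 pc2: +4 =292
r41=101001 pc3: +8 =300
r42=101010 pc3: +8 =308
r43=101011 pc4: +16 =324
r44=101100 pc3: +8 =332
r45=101101 pc4: +16 =348
r46=101110 pc4: +16 =364
r47=101111 pc5: +32 =396
r48=110000 pc2: +4 =400
r49=110001 pc3: +8 =408
r50=110010 pc3: +8 =416
r51=110011 pc4: +16 =432
r52=110100 pc3: +8 =440
r53=110101 pc4: +16 =456
r54=110110 pc4: +16 =472
r55=110111 pc5: +32 =504
r56=111000 pc3: +8 =512
r57=111001 pc4: +16 =528
r58=111010 pc4: +16 =544
r59=111011 pc5: +32 =576
r60=111100 pc4: +16 =592
r61=111101 pc5: +32 =624
r62=111110 pc5: +32 =656
r63=111111 pc6: +64 =720
r64=1000000 pc1: +2 =722
r65=1000001 pc2: +4 =726
r66=1000010 pc2: +4 =730
r67=1000011 pc3: +8 =738
r68=1000100 pc2: +4 =742
r69=1000101 pc3: +8 =750
r70=1000110 pc3: +8 =758
r71=1000111 pc4: +16 =774
r72=1001000 pc2: +4 =778
r73=1001001 pc3: +8 =786
r74=1001010 pc3: +8 =794
r75=1001011 pc4: +16 =810
r76=1001100 pc3: +8 =818
r77=1001101 pc4: +16 =834
r78=1001110 pc4: +16 =850
r79=1001111 pc5: +32 =882
r80=1010000 pc2: +4 =886
r81=1010001 pc3: +8 =894
r82=1010010 pc3: +8 =902
r83=1010011 pc4: +16 =918
r84=1010100 pc3: +8 =926
r85=1010101 pc4: +16 =942
r86=1010110 pc4: +16 =958
r87=1010111 pc5: +32 =990
r88=1011000 pc3: +8 =998
r89=1011001 pc4: +16 =1014
r90=1011010 pc4: +16 =1030
r91=1011011 pc5: +32 =1062
r92=1011100 pc4: +16 =1078
r93=1011101 pc5: +32 =1110

Answer: 1110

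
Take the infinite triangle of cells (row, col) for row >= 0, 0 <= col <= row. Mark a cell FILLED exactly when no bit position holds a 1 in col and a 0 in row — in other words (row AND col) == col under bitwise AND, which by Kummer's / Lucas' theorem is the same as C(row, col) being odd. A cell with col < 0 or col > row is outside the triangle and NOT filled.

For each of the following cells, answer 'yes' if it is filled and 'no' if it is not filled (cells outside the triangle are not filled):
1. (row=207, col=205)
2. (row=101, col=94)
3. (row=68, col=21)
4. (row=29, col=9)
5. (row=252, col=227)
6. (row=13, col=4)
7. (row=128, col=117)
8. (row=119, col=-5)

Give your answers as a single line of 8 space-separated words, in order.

(207,205): row=0b11001111, col=0b11001101, row AND col = 0b11001101 = 205; 205 == 205 -> filled
(101,94): row=0b1100101, col=0b1011110, row AND col = 0b1000100 = 68; 68 != 94 -> empty
(68,21): row=0b1000100, col=0b10101, row AND col = 0b100 = 4; 4 != 21 -> empty
(29,9): row=0b11101, col=0b1001, row AND col = 0b1001 = 9; 9 == 9 -> filled
(252,227): row=0b11111100, col=0b11100011, row AND col = 0b11100000 = 224; 224 != 227 -> empty
(13,4): row=0b1101, col=0b100, row AND col = 0b100 = 4; 4 == 4 -> filled
(128,117): row=0b10000000, col=0b1110101, row AND col = 0b0 = 0; 0 != 117 -> empty
(119,-5): col outside [0, 119] -> not filled

Answer: yes no no yes no yes no no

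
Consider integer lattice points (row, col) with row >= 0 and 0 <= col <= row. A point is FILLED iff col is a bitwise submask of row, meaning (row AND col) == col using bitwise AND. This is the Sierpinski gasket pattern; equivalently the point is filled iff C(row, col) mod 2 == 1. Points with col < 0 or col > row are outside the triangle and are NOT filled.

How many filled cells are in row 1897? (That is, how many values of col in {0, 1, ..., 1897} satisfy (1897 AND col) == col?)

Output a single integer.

1897 in binary = 11101101001
popcount(1897) = number of 1-bits in 11101101001 = 7
A col c satisfies (1897 AND c) == c iff every set bit of c is also set in 1897; each of the 7 set bits of 1897 can independently be on or off in c.
count = 2^7 = 128

Answer: 128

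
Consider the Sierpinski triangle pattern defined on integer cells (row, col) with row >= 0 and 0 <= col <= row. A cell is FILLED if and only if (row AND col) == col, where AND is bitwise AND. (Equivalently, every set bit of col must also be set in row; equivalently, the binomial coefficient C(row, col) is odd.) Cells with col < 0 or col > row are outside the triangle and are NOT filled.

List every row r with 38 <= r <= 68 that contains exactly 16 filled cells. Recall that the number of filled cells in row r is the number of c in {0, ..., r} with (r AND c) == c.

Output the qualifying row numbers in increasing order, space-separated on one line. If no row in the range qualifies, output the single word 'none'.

Answer: 39 43 45 46 51 53 54 57 58 60

Derivation:
Row r has 2^popcount(r) filled cells, so we need popcount(r) = log2(16) = 4.
Scan r = 38..68 and keep those with exactly 4 one-bits:
r=38=100110 popcount=3 -> skip
r=39=100111 popcount=4 -> KEEP
r=40=101000 popcount=2 -> skip
r=41=101001 popcount=3 -> skip
r=42=101010 popcount=3 -> skip
r=43=101011 popcount=4 -> KEEP
r=44=101100 popcount=3 -> skip
r=45=101101 popcount=4 -> KEEP
r=46=101110 popcount=4 -> KEEP
r=47=101111 popcount=5 -> skip
r=48=110000 popcount=2 -> skip
r=49=110001 popcount=3 -> skip
r=50=110010 popcount=3 -> skip
r=51=110011 popcount=4 -> KEEP
r=52=110100 popcount=3 -> skip
r=53=110101 popcount=4 -> KEEP
r=54=110110 popcount=4 -> KEEP
r=55=110111 popcount=5 -> skip
r=56=111000 popcount=3 -> skip
r=57=111001 popcount=4 -> KEEP
r=58=111010 popcount=4 -> KEEP
r=59=111011 popcount=5 -> skip
r=60=111100 popcount=4 -> KEEP
r=61=111101 popcount=5 -> skip
r=62=111110 popcount=5 -> skip
r=63=111111 popcount=6 -> skip
r=64=1000000 popcount=1 -> skip
r=65=1000001 popcount=2 -> skip
r=66=1000010 popcount=2 -> skip
r=67=1000011 popcount=3 -> skip
r=68=1000100 popcount=2 -> skip
Kept rows: 39 43 45 46 51 53 54 57 58 60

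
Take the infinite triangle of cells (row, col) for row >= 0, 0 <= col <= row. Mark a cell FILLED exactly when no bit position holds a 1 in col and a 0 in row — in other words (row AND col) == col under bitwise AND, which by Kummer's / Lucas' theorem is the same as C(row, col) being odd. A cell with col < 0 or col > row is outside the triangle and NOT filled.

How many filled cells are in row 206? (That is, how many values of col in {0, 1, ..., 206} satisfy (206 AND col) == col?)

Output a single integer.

206 in binary = 11001110
popcount(206) = number of 1-bits in 11001110 = 5
A col c satisfies (206 AND c) == c iff every set bit of c is also set in 206; each of the 5 set bits of 206 can independently be on or off in c.
count = 2^5 = 32

Answer: 32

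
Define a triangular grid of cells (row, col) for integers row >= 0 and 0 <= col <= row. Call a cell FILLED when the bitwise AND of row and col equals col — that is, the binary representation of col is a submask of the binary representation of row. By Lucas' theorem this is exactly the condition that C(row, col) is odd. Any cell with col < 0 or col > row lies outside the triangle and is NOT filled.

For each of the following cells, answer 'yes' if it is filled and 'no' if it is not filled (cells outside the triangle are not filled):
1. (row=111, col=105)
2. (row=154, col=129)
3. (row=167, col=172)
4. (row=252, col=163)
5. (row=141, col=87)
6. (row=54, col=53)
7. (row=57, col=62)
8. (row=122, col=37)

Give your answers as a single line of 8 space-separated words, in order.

Answer: yes no no no no no no no

Derivation:
(111,105): row=0b1101111, col=0b1101001, row AND col = 0b1101001 = 105; 105 == 105 -> filled
(154,129): row=0b10011010, col=0b10000001, row AND col = 0b10000000 = 128; 128 != 129 -> empty
(167,172): col outside [0, 167] -> not filled
(252,163): row=0b11111100, col=0b10100011, row AND col = 0b10100000 = 160; 160 != 163 -> empty
(141,87): row=0b10001101, col=0b1010111, row AND col = 0b101 = 5; 5 != 87 -> empty
(54,53): row=0b110110, col=0b110101, row AND col = 0b110100 = 52; 52 != 53 -> empty
(57,62): col outside [0, 57] -> not filled
(122,37): row=0b1111010, col=0b100101, row AND col = 0b100000 = 32; 32 != 37 -> empty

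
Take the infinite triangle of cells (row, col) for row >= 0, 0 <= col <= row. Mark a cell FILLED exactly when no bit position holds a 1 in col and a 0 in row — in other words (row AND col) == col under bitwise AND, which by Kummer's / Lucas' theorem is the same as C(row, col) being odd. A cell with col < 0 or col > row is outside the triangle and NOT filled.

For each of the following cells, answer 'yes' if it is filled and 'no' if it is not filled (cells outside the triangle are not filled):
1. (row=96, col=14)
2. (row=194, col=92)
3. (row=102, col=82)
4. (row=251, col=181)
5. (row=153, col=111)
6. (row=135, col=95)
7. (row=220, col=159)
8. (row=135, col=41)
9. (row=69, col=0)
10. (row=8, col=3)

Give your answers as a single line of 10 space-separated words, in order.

Answer: no no no no no no no no yes no

Derivation:
(96,14): row=0b1100000, col=0b1110, row AND col = 0b0 = 0; 0 != 14 -> empty
(194,92): row=0b11000010, col=0b1011100, row AND col = 0b1000000 = 64; 64 != 92 -> empty
(102,82): row=0b1100110, col=0b1010010, row AND col = 0b1000010 = 66; 66 != 82 -> empty
(251,181): row=0b11111011, col=0b10110101, row AND col = 0b10110001 = 177; 177 != 181 -> empty
(153,111): row=0b10011001, col=0b1101111, row AND col = 0b1001 = 9; 9 != 111 -> empty
(135,95): row=0b10000111, col=0b1011111, row AND col = 0b111 = 7; 7 != 95 -> empty
(220,159): row=0b11011100, col=0b10011111, row AND col = 0b10011100 = 156; 156 != 159 -> empty
(135,41): row=0b10000111, col=0b101001, row AND col = 0b1 = 1; 1 != 41 -> empty
(69,0): row=0b1000101, col=0b0, row AND col = 0b0 = 0; 0 == 0 -> filled
(8,3): row=0b1000, col=0b11, row AND col = 0b0 = 0; 0 != 3 -> empty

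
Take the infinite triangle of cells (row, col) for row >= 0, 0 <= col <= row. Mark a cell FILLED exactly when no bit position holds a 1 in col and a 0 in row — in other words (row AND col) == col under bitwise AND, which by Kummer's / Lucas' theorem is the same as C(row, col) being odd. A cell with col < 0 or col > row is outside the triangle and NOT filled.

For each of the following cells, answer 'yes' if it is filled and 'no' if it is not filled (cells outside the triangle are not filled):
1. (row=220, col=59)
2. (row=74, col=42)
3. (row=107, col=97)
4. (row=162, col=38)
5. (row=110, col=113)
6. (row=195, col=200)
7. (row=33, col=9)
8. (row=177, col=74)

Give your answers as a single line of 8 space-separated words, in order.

(220,59): row=0b11011100, col=0b111011, row AND col = 0b11000 = 24; 24 != 59 -> empty
(74,42): row=0b1001010, col=0b101010, row AND col = 0b1010 = 10; 10 != 42 -> empty
(107,97): row=0b1101011, col=0b1100001, row AND col = 0b1100001 = 97; 97 == 97 -> filled
(162,38): row=0b10100010, col=0b100110, row AND col = 0b100010 = 34; 34 != 38 -> empty
(110,113): col outside [0, 110] -> not filled
(195,200): col outside [0, 195] -> not filled
(33,9): row=0b100001, col=0b1001, row AND col = 0b1 = 1; 1 != 9 -> empty
(177,74): row=0b10110001, col=0b1001010, row AND col = 0b0 = 0; 0 != 74 -> empty

Answer: no no yes no no no no no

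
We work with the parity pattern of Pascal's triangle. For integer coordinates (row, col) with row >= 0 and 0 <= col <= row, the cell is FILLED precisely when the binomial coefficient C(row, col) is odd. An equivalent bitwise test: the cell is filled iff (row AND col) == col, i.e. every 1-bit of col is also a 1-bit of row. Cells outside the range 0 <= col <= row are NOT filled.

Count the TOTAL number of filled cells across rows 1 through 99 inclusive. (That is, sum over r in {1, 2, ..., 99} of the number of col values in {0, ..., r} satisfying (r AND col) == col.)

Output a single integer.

Answer: 1250

Derivation:
r1=1 pc1: +2 =2
r2=10 pc1: +2 =4
r3=11 pc2: +4 =8
r4=100 pc1: +2 =10
r5=101 pc2: +4 =14
r6=110 pc2: +4 =18
r7=111 pc3: +8 =26
r8=1000 pc1: +2 =28
r9=1001 pc2: +4 =32
r10=1010 pc2: +4 =36
r11=1011 pc3: +8 =44
r12=1100 pc2: +4 =48
r13=1101 pc3: +8 =56
r14=1110 pc3: +8 =64
r15=1111 pc4: +16 =80
r16=10000 pc1: +2 =82
r17=10001 pc2: +4 =86
r18=10010 pc2: +4 =90
r19=10011 pc3: +8 =98
r20=10100 pc2: +4 =102
r21=10101 pc3: +8 =110
r22=10110 pc3: +8 =118
r23=10111 pc4: +16 =134
r24=11000 pc2: +4 =138
r25=11001 pc3: +8 =146
r26=11010 pc3: +8 =154
r27=11011 pc4: +16 =170
r28=11100 pc3: +8 =178
r29=11101 pc4: +16 =194
r30=11110 pc4: +16 =210
r31=11111 pc5: +32 =242
r32=100000 pc1: +2 =244
r33=100001 pc2: +4 =248
r34=100010 pc2: +4 =252
r35=100011 pc3: +8 =260
r36=100100 pc2: +4 =264
r37=100101 pc3: +8 =272
r38=100110 pc3: +8 =280
r39=100111 pc4: +16 =296
r40=101000 pc2: +4 =300
r41=101001 pc3: +8 =308
r42=101010 pc3: +8 =316
r43=101011 pc4: +16 =332
r44=101100 pc3: +8 =340
r45=101101 pc4: +16 =356
r46=101110 pc4: +16 =372
r47=101111 pc5: +32 =404
r48=110000 pc2: +4 =408
r49=110001 pc3: +8 =416
r50=110010 pc3: +8 =424
r51=110011 pc4: +16 =440
r52=110100 pc3: +8 =448
r53=110101 pc4: +16 =464
r54=110110 pc4: +16 =480
r55=110111 pc5: +32 =512
r56=111000 pc3: +8 =520
r57=111001 pc4: +16 =536
r58=111010 pc4: +16 =552
r59=111011 pc5: +32 =584
r60=111100 pc4: +16 =600
r61=111101 pc5: +32 =632
r62=111110 pc5: +32 =664
r63=111111 pc6: +64 =728
r64=1000000 pc1: +2 =730
r65=1000001 pc2: +4 =734
r66=1000010 pc2: +4 =738
r67=1000011 pc3: +8 =746
r68=1000100 pc2: +4 =750
r69=1000101 pc3: +8 =758
r70=1000110 pc3: +8 =766
r71=1000111 pc4: +16 =782
r72=1001000 pc2: +4 =786
r73=1001001 pc3: +8 =794
r74=1001010 pc3: +8 =802
r75=1001011 pc4: +16 =818
r76=1001100 pc3: +8 =826
r77=1001101 pc4: +16 =842
r78=1001110 pc4: +16 =858
r79=1001111 pc5: +32 =890
r80=1010000 pc2: +4 =894
r81=1010001 pc3: +8 =902
r82=1010010 pc3: +8 =910
r83=1010011 pc4: +16 =926
r84=1010100 pc3: +8 =934
r85=1010101 pc4: +16 =950
r86=1010110 pc4: +16 =966
r87=1010111 pc5: +32 =998
r88=1011000 pc3: +8 =1006
r89=1011001 pc4: +16 =1022
r90=1011010 pc4: +16 =1038
r91=1011011 pc5: +32 =1070
r92=1011100 pc4: +16 =1086
r93=1011101 pc5: +32 =1118
r94=1011110 pc5: +32 =1150
r95=1011111 pc6: +64 =1214
r96=1100000 pc2: +4 =1218
r97=1100001 pc3: +8 =1226
r98=1100010 pc3: +8 =1234
r99=1100011 pc4: +16 =1250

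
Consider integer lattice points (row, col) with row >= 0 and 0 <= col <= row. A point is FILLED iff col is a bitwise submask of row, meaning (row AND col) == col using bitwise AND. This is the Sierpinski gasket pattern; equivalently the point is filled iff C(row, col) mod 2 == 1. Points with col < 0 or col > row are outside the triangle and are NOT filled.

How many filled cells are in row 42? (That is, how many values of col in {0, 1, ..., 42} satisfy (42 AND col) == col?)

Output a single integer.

Answer: 8

Derivation:
42 in binary = 101010
popcount(42) = number of 1-bits in 101010 = 3
A col c satisfies (42 AND c) == c iff every set bit of c is also set in 42; each of the 3 set bits of 42 can independently be on or off in c.
count = 2^3 = 8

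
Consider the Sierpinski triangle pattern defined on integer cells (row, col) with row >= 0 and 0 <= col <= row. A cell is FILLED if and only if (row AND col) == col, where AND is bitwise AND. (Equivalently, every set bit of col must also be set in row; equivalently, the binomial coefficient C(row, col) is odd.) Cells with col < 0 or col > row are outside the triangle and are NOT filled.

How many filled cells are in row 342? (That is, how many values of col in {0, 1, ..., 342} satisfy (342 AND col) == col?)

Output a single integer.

342 in binary = 101010110
popcount(342) = number of 1-bits in 101010110 = 5
A col c satisfies (342 AND c) == c iff every set bit of c is also set in 342; each of the 5 set bits of 342 can independently be on or off in c.
count = 2^5 = 32

Answer: 32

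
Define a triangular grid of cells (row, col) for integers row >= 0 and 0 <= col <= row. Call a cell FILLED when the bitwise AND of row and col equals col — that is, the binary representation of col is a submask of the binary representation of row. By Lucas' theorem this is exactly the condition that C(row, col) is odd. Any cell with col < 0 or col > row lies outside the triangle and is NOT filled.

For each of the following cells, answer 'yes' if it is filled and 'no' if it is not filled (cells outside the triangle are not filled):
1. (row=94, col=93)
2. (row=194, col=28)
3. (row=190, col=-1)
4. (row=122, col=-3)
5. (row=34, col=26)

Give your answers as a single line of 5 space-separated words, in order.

(94,93): row=0b1011110, col=0b1011101, row AND col = 0b1011100 = 92; 92 != 93 -> empty
(194,28): row=0b11000010, col=0b11100, row AND col = 0b0 = 0; 0 != 28 -> empty
(190,-1): col outside [0, 190] -> not filled
(122,-3): col outside [0, 122] -> not filled
(34,26): row=0b100010, col=0b11010, row AND col = 0b10 = 2; 2 != 26 -> empty

Answer: no no no no no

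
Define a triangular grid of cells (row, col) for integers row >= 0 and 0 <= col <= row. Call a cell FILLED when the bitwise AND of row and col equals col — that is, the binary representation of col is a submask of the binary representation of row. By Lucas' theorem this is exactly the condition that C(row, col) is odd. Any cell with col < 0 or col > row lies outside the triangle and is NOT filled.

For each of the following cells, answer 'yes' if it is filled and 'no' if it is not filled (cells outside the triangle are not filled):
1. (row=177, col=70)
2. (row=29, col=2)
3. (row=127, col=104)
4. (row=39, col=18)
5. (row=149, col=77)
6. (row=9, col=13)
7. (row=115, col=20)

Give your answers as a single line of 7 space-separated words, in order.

Answer: no no yes no no no no

Derivation:
(177,70): row=0b10110001, col=0b1000110, row AND col = 0b0 = 0; 0 != 70 -> empty
(29,2): row=0b11101, col=0b10, row AND col = 0b0 = 0; 0 != 2 -> empty
(127,104): row=0b1111111, col=0b1101000, row AND col = 0b1101000 = 104; 104 == 104 -> filled
(39,18): row=0b100111, col=0b10010, row AND col = 0b10 = 2; 2 != 18 -> empty
(149,77): row=0b10010101, col=0b1001101, row AND col = 0b101 = 5; 5 != 77 -> empty
(9,13): col outside [0, 9] -> not filled
(115,20): row=0b1110011, col=0b10100, row AND col = 0b10000 = 16; 16 != 20 -> empty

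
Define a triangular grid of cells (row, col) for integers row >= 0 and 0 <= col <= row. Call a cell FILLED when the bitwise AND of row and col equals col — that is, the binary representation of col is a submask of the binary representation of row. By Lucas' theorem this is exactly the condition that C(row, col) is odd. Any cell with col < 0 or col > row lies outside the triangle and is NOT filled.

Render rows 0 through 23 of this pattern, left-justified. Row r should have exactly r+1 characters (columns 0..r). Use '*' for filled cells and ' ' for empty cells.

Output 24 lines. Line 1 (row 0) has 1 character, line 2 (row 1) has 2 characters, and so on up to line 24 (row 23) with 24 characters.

r0=0: *
r1=1: **
r2=10: * *
r3=11: ****
r4=100: *   *
r5=101: **  **
r6=110: * * * *
r7=111: ********
r8=1000: *       *
r9=1001: **      **
r10=1010: * *     * *
r11=1011: ****    ****
r12=1100: *   *   *   *
r13=1101: **  **  **  **
r14=1110: * * * * * * * *
r15=1111: ****************
r16=10000: *               *
r17=10001: **              **
r18=10010: * *             * *
r19=10011: ****            ****
r20=10100: *   *           *   *
r21=10101: **  **          **  **
r22=10110: * * * *         * * * *
r23=10111: ********        ********

Answer: *
**
* *
****
*   *
**  **
* * * *
********
*       *
**      **
* *     * *
****    ****
*   *   *   *
**  **  **  **
* * * * * * * *
****************
*               *
**              **
* *             * *
****            ****
*   *           *   *
**  **          **  **
* * * *         * * * *
********        ********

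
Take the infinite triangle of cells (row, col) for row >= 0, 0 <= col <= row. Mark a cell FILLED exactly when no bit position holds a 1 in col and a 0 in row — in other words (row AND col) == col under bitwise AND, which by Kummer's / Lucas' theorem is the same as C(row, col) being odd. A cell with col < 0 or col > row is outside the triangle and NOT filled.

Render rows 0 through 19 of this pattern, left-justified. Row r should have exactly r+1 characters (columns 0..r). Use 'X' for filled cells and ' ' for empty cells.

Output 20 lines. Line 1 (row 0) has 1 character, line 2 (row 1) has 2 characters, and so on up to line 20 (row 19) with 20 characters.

r0=0: X
r1=1: XX
r2=10: X X
r3=11: XXXX
r4=100: X   X
r5=101: XX  XX
r6=110: X X X X
r7=111: XXXXXXXX
r8=1000: X       X
r9=1001: XX      XX
r10=1010: X X     X X
r11=1011: XXXX    XXXX
r12=1100: X   X   X   X
r13=1101: XX  XX  XX  XX
r14=1110: X X X X X X X X
r15=1111: XXXXXXXXXXXXXXXX
r16=10000: X               X
r17=10001: XX              XX
r18=10010: X X             X X
r19=10011: XXXX            XXXX

Answer: X
XX
X X
XXXX
X   X
XX  XX
X X X X
XXXXXXXX
X       X
XX      XX
X X     X X
XXXX    XXXX
X   X   X   X
XX  XX  XX  XX
X X X X X X X X
XXXXXXXXXXXXXXXX
X               X
XX              XX
X X             X X
XXXX            XXXX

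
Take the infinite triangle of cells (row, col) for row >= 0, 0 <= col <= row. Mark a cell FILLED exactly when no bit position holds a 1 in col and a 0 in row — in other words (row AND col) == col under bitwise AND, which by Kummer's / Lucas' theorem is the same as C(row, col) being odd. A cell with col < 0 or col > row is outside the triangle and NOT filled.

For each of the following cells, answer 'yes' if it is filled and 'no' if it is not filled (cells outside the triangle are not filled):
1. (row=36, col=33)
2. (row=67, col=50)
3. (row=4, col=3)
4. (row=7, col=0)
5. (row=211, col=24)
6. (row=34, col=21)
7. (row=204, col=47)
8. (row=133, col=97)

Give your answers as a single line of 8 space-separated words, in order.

Answer: no no no yes no no no no

Derivation:
(36,33): row=0b100100, col=0b100001, row AND col = 0b100000 = 32; 32 != 33 -> empty
(67,50): row=0b1000011, col=0b110010, row AND col = 0b10 = 2; 2 != 50 -> empty
(4,3): row=0b100, col=0b11, row AND col = 0b0 = 0; 0 != 3 -> empty
(7,0): row=0b111, col=0b0, row AND col = 0b0 = 0; 0 == 0 -> filled
(211,24): row=0b11010011, col=0b11000, row AND col = 0b10000 = 16; 16 != 24 -> empty
(34,21): row=0b100010, col=0b10101, row AND col = 0b0 = 0; 0 != 21 -> empty
(204,47): row=0b11001100, col=0b101111, row AND col = 0b1100 = 12; 12 != 47 -> empty
(133,97): row=0b10000101, col=0b1100001, row AND col = 0b1 = 1; 1 != 97 -> empty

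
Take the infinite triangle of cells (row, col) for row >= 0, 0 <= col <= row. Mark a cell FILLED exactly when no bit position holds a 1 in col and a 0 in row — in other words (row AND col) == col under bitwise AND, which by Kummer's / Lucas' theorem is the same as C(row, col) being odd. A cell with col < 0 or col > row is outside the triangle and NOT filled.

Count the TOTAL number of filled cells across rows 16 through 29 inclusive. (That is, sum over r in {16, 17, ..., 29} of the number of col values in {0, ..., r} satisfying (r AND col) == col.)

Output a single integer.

r16=10000 pc1: +2 =2
r17=10001 pc2: +4 =6
r18=10010 pc2: +4 =10
r19=10011 pc3: +8 =18
r20=10100 pc2: +4 =22
r21=10101 pc3: +8 =30
r22=10110 pc3: +8 =38
r23=10111 pc4: +16 =54
r24=11000 pc2: +4 =58
r25=11001 pc3: +8 =66
r26=11010 pc3: +8 =74
r27=11011 pc4: +16 =90
r28=11100 pc3: +8 =98
r29=11101 pc4: +16 =114

Answer: 114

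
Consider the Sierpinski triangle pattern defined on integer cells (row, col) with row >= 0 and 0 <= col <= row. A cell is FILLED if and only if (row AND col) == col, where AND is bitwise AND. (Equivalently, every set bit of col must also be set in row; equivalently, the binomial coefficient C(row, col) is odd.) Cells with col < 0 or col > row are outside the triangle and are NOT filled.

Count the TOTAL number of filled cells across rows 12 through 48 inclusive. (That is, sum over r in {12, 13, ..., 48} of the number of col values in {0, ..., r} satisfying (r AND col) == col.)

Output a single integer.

Answer: 364

Derivation:
r12=1100 pc2: +4 =4
r13=1101 pc3: +8 =12
r14=1110 pc3: +8 =20
r15=1111 pc4: +16 =36
r16=10000 pc1: +2 =38
r17=10001 pc2: +4 =42
r18=10010 pc2: +4 =46
r19=10011 pc3: +8 =54
r20=10100 pc2: +4 =58
r21=10101 pc3: +8 =66
r22=10110 pc3: +8 =74
r23=10111 pc4: +16 =90
r24=11000 pc2: +4 =94
r25=11001 pc3: +8 =102
r26=11010 pc3: +8 =110
r27=11011 pc4: +16 =126
r28=11100 pc3: +8 =134
r29=11101 pc4: +16 =150
r30=11110 pc4: +16 =166
r31=11111 pc5: +32 =198
r32=100000 pc1: +2 =200
r33=100001 pc2: +4 =204
r34=100010 pc2: +4 =208
r35=100011 pc3: +8 =216
r36=100100 pc2: +4 =220
r37=100101 pc3: +8 =228
r38=100110 pc3: +8 =236
r39=100111 pc4: +16 =252
r40=101000 pc2: +4 =256
r41=101001 pc3: +8 =264
r42=101010 pc3: +8 =272
r43=101011 pc4: +16 =288
r44=101100 pc3: +8 =296
r45=101101 pc4: +16 =312
r46=101110 pc4: +16 =328
r47=101111 pc5: +32 =360
r48=110000 pc2: +4 =364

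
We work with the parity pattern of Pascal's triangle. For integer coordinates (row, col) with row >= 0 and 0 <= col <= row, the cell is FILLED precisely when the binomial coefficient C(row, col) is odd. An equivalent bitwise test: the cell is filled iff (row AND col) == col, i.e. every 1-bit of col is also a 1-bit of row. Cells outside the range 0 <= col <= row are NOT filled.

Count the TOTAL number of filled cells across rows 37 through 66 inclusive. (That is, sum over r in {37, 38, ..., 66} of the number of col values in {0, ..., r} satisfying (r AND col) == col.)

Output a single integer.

Answer: 474

Derivation:
r37=100101 pc3: +8 =8
r38=100110 pc3: +8 =16
r39=100111 pc4: +16 =32
r40=101000 pc2: +4 =36
r41=101001 pc3: +8 =44
r42=101010 pc3: +8 =52
r43=101011 pc4: +16 =68
r44=101100 pc3: +8 =76
r45=101101 pc4: +16 =92
r46=101110 pc4: +16 =108
r47=101111 pc5: +32 =140
r48=110000 pc2: +4 =144
r49=110001 pc3: +8 =152
r50=110010 pc3: +8 =160
r51=110011 pc4: +16 =176
r52=110100 pc3: +8 =184
r53=110101 pc4: +16 =200
r54=110110 pc4: +16 =216
r55=110111 pc5: +32 =248
r56=111000 pc3: +8 =256
r57=111001 pc4: +16 =272
r58=111010 pc4: +16 =288
r59=111011 pc5: +32 =320
r60=111100 pc4: +16 =336
r61=111101 pc5: +32 =368
r62=111110 pc5: +32 =400
r63=111111 pc6: +64 =464
r64=1000000 pc1: +2 =466
r65=1000001 pc2: +4 =470
r66=1000010 pc2: +4 =474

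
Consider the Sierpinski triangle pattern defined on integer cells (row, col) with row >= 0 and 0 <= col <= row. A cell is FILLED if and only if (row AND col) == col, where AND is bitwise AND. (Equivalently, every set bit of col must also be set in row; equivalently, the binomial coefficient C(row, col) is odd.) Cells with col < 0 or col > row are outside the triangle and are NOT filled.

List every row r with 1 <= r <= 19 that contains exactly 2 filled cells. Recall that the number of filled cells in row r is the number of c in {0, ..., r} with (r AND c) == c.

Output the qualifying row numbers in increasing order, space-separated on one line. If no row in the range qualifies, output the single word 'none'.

Answer: 1 2 4 8 16

Derivation:
Row r has 2^popcount(r) filled cells, so we need popcount(r) = log2(2) = 1.
Scan r = 1..19 and keep those with exactly 1 one-bits:
r=1=1 popcount=1 -> KEEP
r=2=10 popcount=1 -> KEEP
r=3=11 popcount=2 -> skip
r=4=100 popcount=1 -> KEEP
r=5=101 popcount=2 -> skip
r=6=110 popcount=2 -> skip
r=7=111 popcount=3 -> skip
r=8=1000 popcount=1 -> KEEP
r=9=1001 popcount=2 -> skip
r=10=1010 popcount=2 -> skip
r=11=1011 popcount=3 -> skip
r=12=1100 popcount=2 -> skip
r=13=1101 popcount=3 -> skip
r=14=1110 popcount=3 -> skip
r=15=1111 popcount=4 -> skip
r=16=10000 popcount=1 -> KEEP
r=17=10001 popcount=2 -> skip
r=18=10010 popcount=2 -> skip
r=19=10011 popcount=3 -> skip
Kept rows: 1 2 4 8 16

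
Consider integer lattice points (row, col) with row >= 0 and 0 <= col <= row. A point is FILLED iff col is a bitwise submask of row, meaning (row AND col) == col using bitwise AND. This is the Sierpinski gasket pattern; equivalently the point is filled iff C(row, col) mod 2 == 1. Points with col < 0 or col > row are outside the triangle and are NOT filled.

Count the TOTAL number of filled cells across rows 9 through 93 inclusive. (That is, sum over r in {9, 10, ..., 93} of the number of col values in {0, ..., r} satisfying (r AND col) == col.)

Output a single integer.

Answer: 1090

Derivation:
r9=1001 pc2: +4 =4
r10=1010 pc2: +4 =8
r11=1011 pc3: +8 =16
r12=1100 pc2: +4 =20
r13=1101 pc3: +8 =28
r14=1110 pc3: +8 =36
r15=1111 pc4: +16 =52
r16=10000 pc1: +2 =54
r17=10001 pc2: +4 =58
r18=10010 pc2: +4 =62
r19=10011 pc3: +8 =70
r20=10100 pc2: +4 =74
r21=10101 pc3: +8 =82
r22=10110 pc3: +8 =90
r23=10111 pc4: +16 =106
r24=11000 pc2: +4 =110
r25=11001 pc3: +8 =118
r26=11010 pc3: +8 =126
r27=11011 pc4: +16 =142
r28=11100 pc3: +8 =150
r29=11101 pc4: +16 =166
r30=11110 pc4: +16 =182
r31=11111 pc5: +32 =214
r32=100000 pc1: +2 =216
r33=100001 pc2: +4 =220
r34=100010 pc2: +4 =224
r35=100011 pc3: +8 =232
r36=100100 pc2: +4 =236
r37=100101 pc3: +8 =244
r38=100110 pc3: +8 =252
r39=100111 pc4: +16 =268
r40=101000 pc2: +4 =272
r41=101001 pc3: +8 =280
r42=101010 pc3: +8 =288
r43=101011 pc4: +16 =304
r44=101100 pc3: +8 =312
r45=101101 pc4: +16 =328
r46=101110 pc4: +16 =344
r47=101111 pc5: +32 =376
r48=110000 pc2: +4 =380
r49=110001 pc3: +8 =388
r50=110010 pc3: +8 =396
r51=110011 pc4: +16 =412
r52=110100 pc3: +8 =420
r53=110101 pc4: +16 =436
r54=110110 pc4: +16 =452
r55=110111 pc5: +32 =484
r56=111000 pc3: +8 =492
r57=111001 pc4: +16 =508
r58=111010 pc4: +16 =524
r59=111011 pc5: +32 =556
r60=111100 pc4: +16 =572
r61=111101 pc5: +32 =604
r62=111110 pc5: +32 =636
r63=111111 pc6: +64 =700
r64=1000000 pc1: +2 =702
r65=1000001 pc2: +4 =706
r66=1000010 pc2: +4 =710
r67=1000011 pc3: +8 =718
r68=1000100 pc2: +4 =722
r69=1000101 pc3: +8 =730
r70=1000110 pc3: +8 =738
r71=1000111 pc4: +16 =754
r72=1001000 pc2: +4 =758
r73=1001001 pc3: +8 =766
r74=1001010 pc3: +8 =774
r75=1001011 pc4: +16 =790
r76=1001100 pc3: +8 =798
r77=1001101 pc4: +16 =814
r78=1001110 pc4: +16 =830
r79=1001111 pc5: +32 =862
r80=1010000 pc2: +4 =866
r81=1010001 pc3: +8 =874
r82=1010010 pc3: +8 =882
r83=1010011 pc4: +16 =898
r84=1010100 pc3: +8 =906
r85=1010101 pc4: +16 =922
r86=1010110 pc4: +16 =938
r87=1010111 pc5: +32 =970
r88=1011000 pc3: +8 =978
r89=1011001 pc4: +16 =994
r90=1011010 pc4: +16 =1010
r91=1011011 pc5: +32 =1042
r92=1011100 pc4: +16 =1058
r93=1011101 pc5: +32 =1090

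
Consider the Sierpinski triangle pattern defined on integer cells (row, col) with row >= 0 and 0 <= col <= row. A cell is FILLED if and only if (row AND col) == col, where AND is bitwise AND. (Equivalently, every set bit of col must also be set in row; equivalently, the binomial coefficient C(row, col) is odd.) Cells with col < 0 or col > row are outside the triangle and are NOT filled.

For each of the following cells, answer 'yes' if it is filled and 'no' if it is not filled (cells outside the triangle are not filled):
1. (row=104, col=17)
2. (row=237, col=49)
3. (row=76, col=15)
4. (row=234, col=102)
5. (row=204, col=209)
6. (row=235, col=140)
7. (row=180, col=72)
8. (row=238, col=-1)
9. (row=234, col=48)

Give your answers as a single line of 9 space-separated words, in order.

(104,17): row=0b1101000, col=0b10001, row AND col = 0b0 = 0; 0 != 17 -> empty
(237,49): row=0b11101101, col=0b110001, row AND col = 0b100001 = 33; 33 != 49 -> empty
(76,15): row=0b1001100, col=0b1111, row AND col = 0b1100 = 12; 12 != 15 -> empty
(234,102): row=0b11101010, col=0b1100110, row AND col = 0b1100010 = 98; 98 != 102 -> empty
(204,209): col outside [0, 204] -> not filled
(235,140): row=0b11101011, col=0b10001100, row AND col = 0b10001000 = 136; 136 != 140 -> empty
(180,72): row=0b10110100, col=0b1001000, row AND col = 0b0 = 0; 0 != 72 -> empty
(238,-1): col outside [0, 238] -> not filled
(234,48): row=0b11101010, col=0b110000, row AND col = 0b100000 = 32; 32 != 48 -> empty

Answer: no no no no no no no no no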